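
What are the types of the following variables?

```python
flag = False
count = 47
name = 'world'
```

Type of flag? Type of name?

flag is bool; name is str

bool, str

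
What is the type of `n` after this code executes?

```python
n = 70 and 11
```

'and' returns the last value when all truthy (11, which is int)

int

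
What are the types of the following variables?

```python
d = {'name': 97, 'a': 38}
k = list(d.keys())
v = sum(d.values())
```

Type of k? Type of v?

list(...) returns list; sum of int values returns int

list, int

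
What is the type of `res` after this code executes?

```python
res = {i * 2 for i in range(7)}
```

A set comprehension {expr for x in iterable} produces a set

set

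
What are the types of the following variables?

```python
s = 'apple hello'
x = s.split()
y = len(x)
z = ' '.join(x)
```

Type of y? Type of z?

len() returns int; str.join() returns str

int, str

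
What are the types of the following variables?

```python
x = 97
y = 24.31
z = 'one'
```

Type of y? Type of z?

y is float; z is str

float, str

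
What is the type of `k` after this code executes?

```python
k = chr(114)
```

chr() returns str (single character)

str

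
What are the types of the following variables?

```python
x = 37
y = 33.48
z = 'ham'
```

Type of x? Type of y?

x is int; y is float

int, float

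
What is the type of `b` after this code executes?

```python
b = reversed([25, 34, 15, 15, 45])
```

reversed() on a list returns a list_reverseiterator

list_reverseiterator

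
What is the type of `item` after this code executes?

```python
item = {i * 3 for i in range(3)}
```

A set comprehension {expr for x in iterable} produces a set

set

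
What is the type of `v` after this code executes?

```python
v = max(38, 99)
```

max() of ints returns int

int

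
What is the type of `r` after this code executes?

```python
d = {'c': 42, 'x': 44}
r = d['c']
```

Accessing dict[str, int] with key 'c' returns int value 42

int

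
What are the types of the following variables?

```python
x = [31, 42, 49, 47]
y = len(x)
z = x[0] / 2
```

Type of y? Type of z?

len() returns int; int / int returns float

int, float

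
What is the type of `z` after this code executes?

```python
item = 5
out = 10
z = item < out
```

Comparison operators return bool

bool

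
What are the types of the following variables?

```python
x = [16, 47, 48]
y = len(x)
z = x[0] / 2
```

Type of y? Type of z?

len() returns int; int / int returns float

int, float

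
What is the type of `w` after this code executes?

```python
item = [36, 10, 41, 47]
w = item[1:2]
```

Slicing a list always returns a list

list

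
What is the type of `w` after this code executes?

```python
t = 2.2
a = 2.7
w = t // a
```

float // float returns float (floor division preserves float type)

float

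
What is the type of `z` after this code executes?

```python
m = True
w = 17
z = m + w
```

bool + int returns int (True is 1, so 1 + 17 = 18)

int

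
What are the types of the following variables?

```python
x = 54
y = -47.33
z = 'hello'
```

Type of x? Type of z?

x is int; z is str

int, str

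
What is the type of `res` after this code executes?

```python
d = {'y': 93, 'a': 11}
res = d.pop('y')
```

dict.pop() returns the value (int)

int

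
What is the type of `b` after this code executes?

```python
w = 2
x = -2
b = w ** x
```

int ** negative int returns float

float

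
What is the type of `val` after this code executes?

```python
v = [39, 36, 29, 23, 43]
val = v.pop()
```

list.pop() returns the popped element (int here)

int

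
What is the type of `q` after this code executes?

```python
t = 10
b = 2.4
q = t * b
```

int * float returns float (10 * 2.4 = 24.0)

float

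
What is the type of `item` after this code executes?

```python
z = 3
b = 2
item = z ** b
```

int ** positive int returns int (3 ** 2 = 9)

int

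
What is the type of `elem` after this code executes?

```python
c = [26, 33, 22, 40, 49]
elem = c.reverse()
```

list.reverse() returns None

NoneType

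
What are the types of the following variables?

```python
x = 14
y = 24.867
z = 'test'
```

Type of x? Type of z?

x is int; z is str

int, str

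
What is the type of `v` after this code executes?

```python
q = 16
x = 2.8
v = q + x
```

int + float returns float (16 + 2.8 = 18.8)

float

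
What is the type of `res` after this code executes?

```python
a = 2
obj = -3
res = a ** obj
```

int ** negative int returns float

float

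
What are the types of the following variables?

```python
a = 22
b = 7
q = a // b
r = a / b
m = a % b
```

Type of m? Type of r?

int % int returns int; int / int returns float

int, float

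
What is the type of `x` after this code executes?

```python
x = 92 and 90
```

'and' returns the last value when all truthy (90, which is int)

int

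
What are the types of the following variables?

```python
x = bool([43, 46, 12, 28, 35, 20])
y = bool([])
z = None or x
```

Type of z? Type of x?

None or <bool> returns the bool; bool() returns bool

bool, bool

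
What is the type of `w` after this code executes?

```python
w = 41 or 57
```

'or' returns the first truthy value (41, which is int)

int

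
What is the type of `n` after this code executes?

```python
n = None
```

None has type NoneType

NoneType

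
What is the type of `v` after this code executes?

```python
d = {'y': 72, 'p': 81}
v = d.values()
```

.values() returns a dict_values view object

dict_values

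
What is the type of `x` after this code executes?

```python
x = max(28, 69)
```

max() of ints returns int

int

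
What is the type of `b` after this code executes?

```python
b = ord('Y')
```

ord() returns int (Unicode code point)

int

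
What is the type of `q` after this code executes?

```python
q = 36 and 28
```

'and' returns the last value when all truthy (28, which is int)

int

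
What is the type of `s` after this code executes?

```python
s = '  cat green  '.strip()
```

str.strip() returns str

str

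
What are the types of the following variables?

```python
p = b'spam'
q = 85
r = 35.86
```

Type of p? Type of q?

p is bytes; q is int

bytes, int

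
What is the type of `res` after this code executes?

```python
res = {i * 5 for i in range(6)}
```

A set comprehension {expr for x in iterable} produces a set

set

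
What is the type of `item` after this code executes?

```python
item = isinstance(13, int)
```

isinstance() returns bool

bool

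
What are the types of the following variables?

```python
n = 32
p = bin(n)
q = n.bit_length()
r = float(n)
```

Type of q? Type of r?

int.bit_length() returns int; float() returns float

int, float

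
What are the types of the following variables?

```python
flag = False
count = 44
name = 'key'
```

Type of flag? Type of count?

flag is bool; count is int

bool, int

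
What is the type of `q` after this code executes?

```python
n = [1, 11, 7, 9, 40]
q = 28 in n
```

'in' operator returns bool

bool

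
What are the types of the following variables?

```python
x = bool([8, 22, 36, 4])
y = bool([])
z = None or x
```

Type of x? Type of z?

bool() returns bool; None or <bool> returns the bool

bool, bool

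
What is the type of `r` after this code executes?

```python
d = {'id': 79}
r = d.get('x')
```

dict.get() returns None when key 'x' is not found and no default given

NoneType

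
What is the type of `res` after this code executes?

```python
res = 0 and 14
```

'and' returns the first falsy value (0, which is int)

int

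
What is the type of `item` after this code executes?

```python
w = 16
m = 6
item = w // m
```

int // int returns int (16 // 6 = 2)

int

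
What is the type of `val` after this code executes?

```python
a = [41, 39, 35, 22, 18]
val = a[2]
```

Indexing a list of ints returns int (a[2] = 35)

int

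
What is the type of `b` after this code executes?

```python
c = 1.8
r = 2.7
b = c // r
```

float // float returns float (floor division preserves float type)

float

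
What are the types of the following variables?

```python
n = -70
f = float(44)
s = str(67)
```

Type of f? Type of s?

f is float; s is str

float, str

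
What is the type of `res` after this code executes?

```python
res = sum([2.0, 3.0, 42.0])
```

sum() of floats returns float

float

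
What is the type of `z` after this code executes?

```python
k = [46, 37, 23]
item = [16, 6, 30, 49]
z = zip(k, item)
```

zip() returns a zip iterator object

zip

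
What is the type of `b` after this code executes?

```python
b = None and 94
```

'and' returns first falsy value (None)

NoneType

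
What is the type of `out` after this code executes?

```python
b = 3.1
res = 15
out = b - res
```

float - int returns float (3.1 - 15 = -11.9)

float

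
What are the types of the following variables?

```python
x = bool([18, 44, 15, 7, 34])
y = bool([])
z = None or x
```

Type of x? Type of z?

bool() returns bool; None or <bool> returns the bool

bool, bool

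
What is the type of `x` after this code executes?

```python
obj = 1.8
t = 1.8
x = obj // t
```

float // float returns float (floor division preserves float type)

float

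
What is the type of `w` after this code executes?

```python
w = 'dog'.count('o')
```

str.count() returns int

int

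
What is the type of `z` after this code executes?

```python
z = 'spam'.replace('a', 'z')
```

str.replace() returns str

str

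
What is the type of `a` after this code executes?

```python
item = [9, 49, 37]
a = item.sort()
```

list.sort() returns None (sorts in place)

NoneType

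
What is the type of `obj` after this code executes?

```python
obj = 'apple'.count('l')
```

str.count() returns int

int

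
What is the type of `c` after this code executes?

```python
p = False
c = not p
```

'not' always returns bool

bool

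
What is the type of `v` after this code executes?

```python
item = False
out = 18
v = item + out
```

bool + int returns int (False is 0, so 0 + 18 = 18)

int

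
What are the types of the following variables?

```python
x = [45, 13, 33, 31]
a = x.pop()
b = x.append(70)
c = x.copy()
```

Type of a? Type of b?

list.pop() returns the element (int); list.append() returns None

int, NoneType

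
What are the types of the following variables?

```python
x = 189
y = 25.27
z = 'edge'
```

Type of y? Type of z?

y is float; z is str

float, str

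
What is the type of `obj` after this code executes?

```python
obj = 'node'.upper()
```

str.upper() returns str

str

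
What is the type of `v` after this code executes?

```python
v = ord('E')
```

ord() returns int (Unicode code point)

int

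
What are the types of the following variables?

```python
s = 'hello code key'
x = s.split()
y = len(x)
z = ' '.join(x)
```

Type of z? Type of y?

str.join() returns str; len() returns int

str, int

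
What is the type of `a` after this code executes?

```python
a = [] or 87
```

'or' returns first truthy value (87, which is int)

int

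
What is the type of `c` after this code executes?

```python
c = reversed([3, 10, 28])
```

reversed() on a list returns a list_reverseiterator

list_reverseiterator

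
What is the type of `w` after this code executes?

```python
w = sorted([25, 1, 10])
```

sorted() always returns list

list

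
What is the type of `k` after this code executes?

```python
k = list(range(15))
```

list(range(...)) returns list

list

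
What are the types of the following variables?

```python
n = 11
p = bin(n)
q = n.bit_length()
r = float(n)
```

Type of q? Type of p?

int.bit_length() returns int; bin() returns str

int, str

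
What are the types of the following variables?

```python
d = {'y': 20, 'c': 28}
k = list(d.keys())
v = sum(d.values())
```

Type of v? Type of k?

sum of int values returns int; list(...) returns list

int, list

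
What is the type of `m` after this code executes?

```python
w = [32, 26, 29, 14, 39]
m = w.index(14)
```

list.index() returns int

int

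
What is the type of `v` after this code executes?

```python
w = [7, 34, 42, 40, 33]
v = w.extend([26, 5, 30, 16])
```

list.extend() returns None

NoneType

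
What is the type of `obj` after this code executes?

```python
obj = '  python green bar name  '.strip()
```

str.strip() returns str

str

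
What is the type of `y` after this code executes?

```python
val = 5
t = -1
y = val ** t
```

int ** negative int returns float

float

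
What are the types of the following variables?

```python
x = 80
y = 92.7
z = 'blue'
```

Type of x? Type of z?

x is int; z is str

int, str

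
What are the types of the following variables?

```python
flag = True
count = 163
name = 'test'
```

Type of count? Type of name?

count is int; name is str

int, str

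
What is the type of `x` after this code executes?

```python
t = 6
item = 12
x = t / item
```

int / int always returns float in Python 3 (6 / 12 = 0.5)

float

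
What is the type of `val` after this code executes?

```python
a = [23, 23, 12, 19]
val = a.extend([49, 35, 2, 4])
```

list.extend() returns None

NoneType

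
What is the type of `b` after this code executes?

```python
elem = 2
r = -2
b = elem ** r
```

int ** negative int returns float

float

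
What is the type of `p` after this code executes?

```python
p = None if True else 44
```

Ternary: condition is True, if branch (None) taken → NoneType

NoneType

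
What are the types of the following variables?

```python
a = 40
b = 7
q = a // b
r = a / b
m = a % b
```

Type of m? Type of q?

int % int returns int; int // int returns int

int, int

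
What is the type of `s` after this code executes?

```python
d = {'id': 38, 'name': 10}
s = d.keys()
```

.keys() returns a dict_keys view object

dict_keys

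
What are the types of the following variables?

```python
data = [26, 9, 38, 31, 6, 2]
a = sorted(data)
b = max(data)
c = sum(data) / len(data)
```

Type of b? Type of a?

max of ints returns int; sorted() returns list

int, list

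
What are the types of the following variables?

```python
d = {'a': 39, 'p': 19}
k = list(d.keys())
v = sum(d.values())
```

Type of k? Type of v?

list(...) returns list; sum of int values returns int

list, int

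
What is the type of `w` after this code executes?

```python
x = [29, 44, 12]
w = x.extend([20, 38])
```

list.extend() returns None

NoneType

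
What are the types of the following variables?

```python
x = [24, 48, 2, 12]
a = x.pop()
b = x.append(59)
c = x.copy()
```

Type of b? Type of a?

list.append() returns None; list.pop() returns the element (int)

NoneType, int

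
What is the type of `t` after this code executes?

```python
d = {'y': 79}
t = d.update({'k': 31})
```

dict.update() returns None

NoneType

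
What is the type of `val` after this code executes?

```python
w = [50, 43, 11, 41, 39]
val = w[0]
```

Indexing a list of ints returns int (w[0] = 50)

int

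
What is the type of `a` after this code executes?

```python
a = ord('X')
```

ord() returns int (Unicode code point)

int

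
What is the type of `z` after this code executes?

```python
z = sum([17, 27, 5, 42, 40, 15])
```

sum() of ints returns int

int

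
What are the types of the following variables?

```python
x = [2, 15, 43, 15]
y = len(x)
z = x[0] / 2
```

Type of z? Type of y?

int / int returns float; len() returns int

float, int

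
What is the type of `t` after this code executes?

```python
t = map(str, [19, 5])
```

map() returns a map iterator object

map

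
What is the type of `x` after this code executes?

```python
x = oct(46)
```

oct() returns str representation

str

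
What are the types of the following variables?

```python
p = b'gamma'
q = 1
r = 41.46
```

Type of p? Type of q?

p is bytes; q is int

bytes, int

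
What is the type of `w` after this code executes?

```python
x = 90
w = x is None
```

'is' comparison returns bool

bool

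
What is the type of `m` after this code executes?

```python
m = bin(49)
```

bin() returns str representation

str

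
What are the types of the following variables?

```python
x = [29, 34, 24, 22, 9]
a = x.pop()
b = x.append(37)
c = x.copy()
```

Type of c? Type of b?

list.copy() returns list; list.append() returns None

list, NoneType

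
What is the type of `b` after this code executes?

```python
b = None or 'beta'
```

'or' with None returns the other value ('beta', str)

str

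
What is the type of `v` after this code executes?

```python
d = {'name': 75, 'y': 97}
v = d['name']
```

Accessing dict[str, int] with key 'name' returns int value 75

int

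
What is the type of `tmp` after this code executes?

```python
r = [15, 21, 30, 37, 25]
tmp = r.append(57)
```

list.append() returns None (mutates in place)

NoneType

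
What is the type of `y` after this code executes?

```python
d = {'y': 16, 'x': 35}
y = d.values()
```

.values() returns a dict_values view object

dict_values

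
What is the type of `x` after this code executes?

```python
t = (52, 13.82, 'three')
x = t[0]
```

Index 0 of tuple is 52 which is int

int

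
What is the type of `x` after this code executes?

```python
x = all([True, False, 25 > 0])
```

all() returns bool

bool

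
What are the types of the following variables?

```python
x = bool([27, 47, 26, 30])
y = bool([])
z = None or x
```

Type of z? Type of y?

None or <bool> returns the bool; bool() returns bool

bool, bool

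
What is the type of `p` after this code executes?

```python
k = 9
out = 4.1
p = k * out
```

int * float returns float (9 * 4.1 = 36.9)

float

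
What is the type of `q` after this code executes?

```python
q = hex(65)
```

hex() returns str representation

str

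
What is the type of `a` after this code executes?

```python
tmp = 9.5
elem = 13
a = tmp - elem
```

float - int returns float (9.5 - 13 = -3.5)

float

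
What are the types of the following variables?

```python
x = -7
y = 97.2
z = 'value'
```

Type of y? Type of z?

y is float; z is str

float, str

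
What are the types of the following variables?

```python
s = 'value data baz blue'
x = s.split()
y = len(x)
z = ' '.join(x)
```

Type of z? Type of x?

str.join() returns str; str.split() returns list

str, list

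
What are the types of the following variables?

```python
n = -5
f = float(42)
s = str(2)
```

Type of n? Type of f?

n is int; f is float

int, float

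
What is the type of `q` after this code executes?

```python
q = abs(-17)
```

abs() of int returns int

int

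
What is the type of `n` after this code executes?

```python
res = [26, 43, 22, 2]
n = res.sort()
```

list.sort() returns None (sorts in place)

NoneType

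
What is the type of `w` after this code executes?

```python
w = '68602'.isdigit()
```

str.isdigit() returns bool

bool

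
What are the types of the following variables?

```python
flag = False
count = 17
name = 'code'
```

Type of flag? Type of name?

flag is bool; name is str

bool, str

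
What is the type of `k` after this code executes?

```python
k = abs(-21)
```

abs() of int returns int

int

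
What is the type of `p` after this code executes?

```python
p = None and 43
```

'and' returns first falsy value (None)

NoneType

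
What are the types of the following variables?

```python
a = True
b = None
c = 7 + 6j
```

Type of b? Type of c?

b is NoneType; c is complex

NoneType, complex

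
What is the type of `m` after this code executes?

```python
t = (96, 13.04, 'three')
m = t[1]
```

Index 1 of tuple is 13.04 which is float

float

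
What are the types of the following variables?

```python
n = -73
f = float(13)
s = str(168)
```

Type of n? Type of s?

n is int; s is str

int, str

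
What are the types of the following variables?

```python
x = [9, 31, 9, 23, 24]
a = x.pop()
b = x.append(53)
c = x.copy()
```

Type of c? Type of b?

list.copy() returns list; list.append() returns None

list, NoneType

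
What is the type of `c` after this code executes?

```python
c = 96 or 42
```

'or' returns the first truthy value (96, which is int)

int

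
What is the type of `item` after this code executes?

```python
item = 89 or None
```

'or' returns first truthy value (89, int)

int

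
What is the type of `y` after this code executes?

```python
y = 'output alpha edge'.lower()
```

str.lower() returns str

str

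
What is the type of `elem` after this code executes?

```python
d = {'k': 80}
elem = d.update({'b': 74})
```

dict.update() returns None

NoneType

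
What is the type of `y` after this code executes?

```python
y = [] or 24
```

'or' returns first truthy value (24, which is int)

int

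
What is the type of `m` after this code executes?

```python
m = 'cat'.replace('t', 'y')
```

str.replace() returns str

str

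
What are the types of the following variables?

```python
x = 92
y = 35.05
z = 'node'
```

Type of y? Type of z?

y is float; z is str

float, str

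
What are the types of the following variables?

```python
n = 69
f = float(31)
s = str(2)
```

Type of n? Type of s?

n is int; s is str

int, str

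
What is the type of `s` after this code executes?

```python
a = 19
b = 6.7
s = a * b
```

int * float returns float (19 * 6.7 = 127.3)

float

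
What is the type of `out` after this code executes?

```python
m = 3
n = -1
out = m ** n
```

int ** negative int returns float

float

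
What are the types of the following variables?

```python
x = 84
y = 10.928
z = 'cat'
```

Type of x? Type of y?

x is int; y is float

int, float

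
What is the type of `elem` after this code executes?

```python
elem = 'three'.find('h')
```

str.find() returns int (index, or -1)

int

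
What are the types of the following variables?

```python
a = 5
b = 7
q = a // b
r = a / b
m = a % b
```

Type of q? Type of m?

int // int returns int; int % int returns int

int, int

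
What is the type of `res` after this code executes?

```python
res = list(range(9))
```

list(range(...)) returns list

list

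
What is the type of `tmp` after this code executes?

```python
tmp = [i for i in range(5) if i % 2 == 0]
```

A list comprehension [...] produces a list

list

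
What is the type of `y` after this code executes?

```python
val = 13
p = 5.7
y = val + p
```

int + float returns float (13 + 5.7 = 18.7)

float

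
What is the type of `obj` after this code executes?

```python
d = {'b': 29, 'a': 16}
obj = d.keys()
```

.keys() returns a dict_keys view object

dict_keys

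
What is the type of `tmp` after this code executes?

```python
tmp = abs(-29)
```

abs() of int returns int

int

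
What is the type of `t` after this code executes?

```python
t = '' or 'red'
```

'or' returns first truthy value ('red', which is str)

str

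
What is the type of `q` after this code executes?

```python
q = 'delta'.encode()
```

str.encode() returns bytes

bytes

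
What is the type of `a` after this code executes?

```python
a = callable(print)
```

callable() returns bool

bool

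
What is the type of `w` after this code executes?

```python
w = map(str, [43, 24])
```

map() returns a map iterator object

map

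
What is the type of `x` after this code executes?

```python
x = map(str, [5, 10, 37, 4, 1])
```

map() returns a map iterator object

map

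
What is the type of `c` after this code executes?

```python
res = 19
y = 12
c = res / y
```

int / int always returns float in Python 3 (19 / 12 = 1.58333)

float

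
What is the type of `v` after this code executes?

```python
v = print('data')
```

print() returns None

NoneType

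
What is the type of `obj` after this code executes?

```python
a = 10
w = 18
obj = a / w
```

int / int always returns float in Python 3 (10 / 18 = 0.555556)

float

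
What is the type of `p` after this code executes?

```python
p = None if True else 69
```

Ternary: condition is True, if branch (None) taken → NoneType

NoneType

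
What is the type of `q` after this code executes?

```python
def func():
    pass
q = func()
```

A function with no return statement returns None

NoneType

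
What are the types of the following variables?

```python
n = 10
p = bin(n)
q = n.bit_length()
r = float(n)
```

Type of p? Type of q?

bin() returns str; int.bit_length() returns int

str, int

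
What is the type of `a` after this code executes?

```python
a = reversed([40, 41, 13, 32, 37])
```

reversed() on a list returns a list_reverseiterator

list_reverseiterator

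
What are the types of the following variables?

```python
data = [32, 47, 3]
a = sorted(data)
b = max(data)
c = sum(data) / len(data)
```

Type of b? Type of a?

max of ints returns int; sorted() returns list

int, list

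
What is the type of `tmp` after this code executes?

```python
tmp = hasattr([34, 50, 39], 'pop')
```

hasattr() returns bool

bool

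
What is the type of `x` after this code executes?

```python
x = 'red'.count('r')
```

str.count() returns int

int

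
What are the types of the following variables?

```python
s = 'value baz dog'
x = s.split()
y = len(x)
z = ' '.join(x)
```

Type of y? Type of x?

len() returns int; str.split() returns list

int, list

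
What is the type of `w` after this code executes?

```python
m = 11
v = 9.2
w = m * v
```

int * float returns float (11 * 9.2 = 101.2)

float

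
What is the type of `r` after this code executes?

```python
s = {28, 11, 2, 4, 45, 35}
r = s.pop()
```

Popping from a set of ints returns int

int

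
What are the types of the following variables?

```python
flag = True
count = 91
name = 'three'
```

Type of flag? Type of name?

flag is bool; name is str

bool, str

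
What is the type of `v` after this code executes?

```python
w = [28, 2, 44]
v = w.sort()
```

list.sort() returns None (sorts in place)

NoneType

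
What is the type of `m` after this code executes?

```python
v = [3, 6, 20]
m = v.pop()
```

list.pop() returns the popped element (int here)

int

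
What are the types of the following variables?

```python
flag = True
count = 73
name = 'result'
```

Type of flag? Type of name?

flag is bool; name is str

bool, str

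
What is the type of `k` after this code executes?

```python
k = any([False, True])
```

any() returns bool

bool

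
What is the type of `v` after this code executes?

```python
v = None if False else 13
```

Ternary: condition is False, else branch (13) taken → int

int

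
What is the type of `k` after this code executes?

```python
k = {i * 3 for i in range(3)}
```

A set comprehension {expr for x in iterable} produces a set

set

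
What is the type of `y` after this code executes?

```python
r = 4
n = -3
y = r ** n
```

int ** negative int returns float

float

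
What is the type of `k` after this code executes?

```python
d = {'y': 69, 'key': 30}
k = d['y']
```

Accessing dict[str, int] with key 'y' returns int value 69

int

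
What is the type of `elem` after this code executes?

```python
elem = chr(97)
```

chr() returns str (single character)

str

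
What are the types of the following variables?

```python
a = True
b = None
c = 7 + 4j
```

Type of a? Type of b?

a is bool; b is NoneType

bool, NoneType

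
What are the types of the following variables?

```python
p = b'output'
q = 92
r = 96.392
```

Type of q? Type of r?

q is int; r is float

int, float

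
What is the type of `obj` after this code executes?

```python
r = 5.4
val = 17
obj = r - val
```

float - int returns float (5.4 - 17 = -11.6)

float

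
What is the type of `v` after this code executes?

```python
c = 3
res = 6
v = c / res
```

int / int always returns float in Python 3 (3 / 6 = 0.5)

float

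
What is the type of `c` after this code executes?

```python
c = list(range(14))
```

list(range(...)) returns list

list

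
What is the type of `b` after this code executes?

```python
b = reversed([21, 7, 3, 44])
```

reversed() on a list returns a list_reverseiterator

list_reverseiterator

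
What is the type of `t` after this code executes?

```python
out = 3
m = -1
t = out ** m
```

int ** negative int returns float

float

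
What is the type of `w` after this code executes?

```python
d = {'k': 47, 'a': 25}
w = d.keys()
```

.keys() returns a dict_keys view object

dict_keys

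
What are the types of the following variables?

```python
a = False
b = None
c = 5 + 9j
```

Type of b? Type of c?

b is NoneType; c is complex

NoneType, complex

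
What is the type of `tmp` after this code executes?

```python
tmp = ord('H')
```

ord() returns int (Unicode code point)

int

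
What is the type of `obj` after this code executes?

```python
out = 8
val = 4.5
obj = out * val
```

int * float returns float (8 * 4.5 = 36.0)

float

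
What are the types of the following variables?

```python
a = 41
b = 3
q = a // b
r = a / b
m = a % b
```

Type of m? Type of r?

int % int returns int; int / int returns float

int, float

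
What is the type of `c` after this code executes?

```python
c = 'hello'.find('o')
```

str.find() returns int (index, or -1)

int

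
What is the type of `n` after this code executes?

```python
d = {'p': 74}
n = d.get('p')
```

dict.get() returns the value (int) when key is found

int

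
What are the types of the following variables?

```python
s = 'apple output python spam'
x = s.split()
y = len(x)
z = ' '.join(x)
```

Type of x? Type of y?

str.split() returns list; len() returns int

list, int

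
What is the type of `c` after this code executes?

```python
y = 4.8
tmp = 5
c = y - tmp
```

float - int returns float (4.8 - 5 = -0.2)

float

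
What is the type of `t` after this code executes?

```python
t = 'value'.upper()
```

str.upper() returns str

str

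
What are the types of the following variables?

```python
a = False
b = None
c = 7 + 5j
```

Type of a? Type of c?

a is bool; c is complex

bool, complex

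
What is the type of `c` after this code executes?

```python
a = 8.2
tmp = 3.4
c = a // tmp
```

float // float returns float (floor division preserves float type)

float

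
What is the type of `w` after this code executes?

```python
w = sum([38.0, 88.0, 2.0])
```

sum() of floats returns float

float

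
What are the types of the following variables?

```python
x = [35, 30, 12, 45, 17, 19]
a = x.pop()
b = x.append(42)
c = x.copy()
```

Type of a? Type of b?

list.pop() returns the element (int); list.append() returns None

int, NoneType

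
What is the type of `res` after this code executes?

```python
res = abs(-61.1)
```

abs() of float returns float

float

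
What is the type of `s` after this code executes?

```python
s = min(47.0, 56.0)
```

min() of floats returns float

float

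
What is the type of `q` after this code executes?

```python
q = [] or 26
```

'or' returns first truthy value (26, which is int)

int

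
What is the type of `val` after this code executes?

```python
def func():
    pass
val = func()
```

A function with no return statement returns None

NoneType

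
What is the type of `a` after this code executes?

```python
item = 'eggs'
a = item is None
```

'is' comparison returns bool

bool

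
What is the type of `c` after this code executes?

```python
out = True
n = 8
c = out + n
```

bool + int returns int (True is 1, so 1 + 8 = 9)

int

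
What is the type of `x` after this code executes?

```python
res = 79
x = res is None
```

'is' comparison returns bool

bool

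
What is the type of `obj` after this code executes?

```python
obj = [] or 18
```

'or' returns first truthy value (18, which is int)

int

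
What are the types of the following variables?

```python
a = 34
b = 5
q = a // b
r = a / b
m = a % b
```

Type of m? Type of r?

int % int returns int; int / int returns float

int, float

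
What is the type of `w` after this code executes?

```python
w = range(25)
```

range() returns a range object

range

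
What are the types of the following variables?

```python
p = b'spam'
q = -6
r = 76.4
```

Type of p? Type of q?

p is bytes; q is int

bytes, int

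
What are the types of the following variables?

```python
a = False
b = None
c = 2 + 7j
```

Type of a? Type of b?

a is bool; b is NoneType

bool, NoneType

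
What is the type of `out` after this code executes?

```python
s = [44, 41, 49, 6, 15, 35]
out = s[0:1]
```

Slicing a list always returns a list

list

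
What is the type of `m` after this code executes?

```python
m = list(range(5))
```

list(range(...)) returns list

list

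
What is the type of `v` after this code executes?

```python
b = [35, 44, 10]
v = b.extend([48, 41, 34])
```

list.extend() returns None

NoneType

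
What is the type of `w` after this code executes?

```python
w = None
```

None has type NoneType

NoneType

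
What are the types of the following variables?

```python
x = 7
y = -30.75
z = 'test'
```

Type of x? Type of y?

x is int; y is float

int, float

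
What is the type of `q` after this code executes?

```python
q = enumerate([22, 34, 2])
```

enumerate() returns an enumerate iterator object

enumerate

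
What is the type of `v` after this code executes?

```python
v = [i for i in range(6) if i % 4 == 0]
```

A list comprehension [...] produces a list

list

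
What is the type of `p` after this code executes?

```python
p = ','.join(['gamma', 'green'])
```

str.join() returns str

str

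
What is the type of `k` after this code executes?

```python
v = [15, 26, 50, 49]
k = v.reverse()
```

list.reverse() returns None

NoneType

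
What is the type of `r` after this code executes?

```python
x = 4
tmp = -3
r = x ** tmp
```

int ** negative int returns float

float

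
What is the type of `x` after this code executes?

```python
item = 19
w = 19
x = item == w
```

Equality comparison returns bool

bool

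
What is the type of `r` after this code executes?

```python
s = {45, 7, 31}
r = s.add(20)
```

set.add() returns None (mutates in place)

NoneType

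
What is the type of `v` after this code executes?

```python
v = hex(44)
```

hex() returns str representation

str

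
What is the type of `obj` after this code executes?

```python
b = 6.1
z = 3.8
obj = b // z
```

float // float returns float (floor division preserves float type)

float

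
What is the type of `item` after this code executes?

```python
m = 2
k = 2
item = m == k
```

Equality comparison returns bool

bool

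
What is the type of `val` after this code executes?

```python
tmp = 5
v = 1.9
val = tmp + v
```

int + float returns float (5 + 1.9 = 6.9)

float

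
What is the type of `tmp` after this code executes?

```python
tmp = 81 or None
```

'or' returns first truthy value (81, int)

int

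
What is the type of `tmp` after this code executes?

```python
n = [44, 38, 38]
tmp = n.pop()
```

list.pop() returns the popped element (int here)

int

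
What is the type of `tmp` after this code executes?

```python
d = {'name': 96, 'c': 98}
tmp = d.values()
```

.values() returns a dict_values view object

dict_values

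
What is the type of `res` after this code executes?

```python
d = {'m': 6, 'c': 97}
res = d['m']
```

Accessing dict[str, int] with key 'm' returns int value 6

int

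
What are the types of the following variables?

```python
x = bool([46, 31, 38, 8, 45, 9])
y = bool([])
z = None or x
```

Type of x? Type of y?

bool() returns bool; bool() returns bool

bool, bool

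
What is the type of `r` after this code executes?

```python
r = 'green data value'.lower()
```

str.lower() returns str

str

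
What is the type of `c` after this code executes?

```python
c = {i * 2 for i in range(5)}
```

A set comprehension {expr for x in iterable} produces a set

set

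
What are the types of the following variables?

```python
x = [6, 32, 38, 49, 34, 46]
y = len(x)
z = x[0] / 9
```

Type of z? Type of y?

int / int returns float; len() returns int

float, int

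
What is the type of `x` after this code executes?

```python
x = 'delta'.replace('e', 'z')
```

str.replace() returns str

str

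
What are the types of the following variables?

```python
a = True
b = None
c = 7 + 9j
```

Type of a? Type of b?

a is bool; b is NoneType

bool, NoneType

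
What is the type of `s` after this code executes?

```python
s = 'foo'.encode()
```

str.encode() returns bytes

bytes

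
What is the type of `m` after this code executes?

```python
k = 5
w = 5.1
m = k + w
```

int + float returns float (5 + 5.1 = 10.1)

float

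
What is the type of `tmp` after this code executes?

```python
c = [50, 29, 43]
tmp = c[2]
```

Indexing a list of ints returns int (c[2] = 43)

int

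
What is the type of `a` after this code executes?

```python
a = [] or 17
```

'or' returns first truthy value (17, which is int)

int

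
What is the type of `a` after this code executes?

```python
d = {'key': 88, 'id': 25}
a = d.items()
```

dict.items() returns a dict_items view

dict_items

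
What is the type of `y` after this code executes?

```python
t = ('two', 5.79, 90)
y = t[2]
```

Index 2 of tuple is 90 which is int

int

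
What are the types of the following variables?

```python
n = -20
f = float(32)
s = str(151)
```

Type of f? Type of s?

f is float; s is str

float, str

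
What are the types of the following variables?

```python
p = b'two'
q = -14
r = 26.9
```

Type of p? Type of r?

p is bytes; r is float

bytes, float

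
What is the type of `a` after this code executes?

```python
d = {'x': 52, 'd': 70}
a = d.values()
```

.values() returns a dict_values view object

dict_values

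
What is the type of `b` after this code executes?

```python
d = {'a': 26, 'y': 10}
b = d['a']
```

Accessing dict[str, int] with key 'a' returns int value 26

int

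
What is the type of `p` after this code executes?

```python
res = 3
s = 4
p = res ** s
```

int ** positive int returns int (3 ** 4 = 81)

int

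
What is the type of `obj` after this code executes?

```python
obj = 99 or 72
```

'or' returns the first truthy value (99, which is int)

int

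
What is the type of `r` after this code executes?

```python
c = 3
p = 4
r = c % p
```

int % int returns int (3 % 4 = 3)

int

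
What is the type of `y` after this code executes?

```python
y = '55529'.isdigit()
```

str.isdigit() returns bool

bool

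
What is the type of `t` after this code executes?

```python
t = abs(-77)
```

abs() of int returns int

int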